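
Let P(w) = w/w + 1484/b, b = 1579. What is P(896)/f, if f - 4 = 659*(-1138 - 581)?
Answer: -3063/1788718043 ≈ -1.7124e-6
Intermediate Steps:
P(w) = 3063/1579 (P(w) = w/w + 1484/1579 = 1 + 1484*(1/1579) = 1 + 1484/1579 = 3063/1579)
f = -1132817 (f = 4 + 659*(-1138 - 581) = 4 + 659*(-1719) = 4 - 1132821 = -1132817)
P(896)/f = (3063/1579)/(-1132817) = (3063/1579)*(-1/1132817) = -3063/1788718043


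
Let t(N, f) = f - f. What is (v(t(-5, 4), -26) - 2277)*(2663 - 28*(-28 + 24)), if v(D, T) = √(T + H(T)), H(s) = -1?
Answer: -6318675 + 8325*I*√3 ≈ -6.3187e+6 + 14419.0*I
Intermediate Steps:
t(N, f) = 0
v(D, T) = √(-1 + T) (v(D, T) = √(T - 1) = √(-1 + T))
(v(t(-5, 4), -26) - 2277)*(2663 - 28*(-28 + 24)) = (√(-1 - 26) - 2277)*(2663 - 28*(-28 + 24)) = (√(-27) - 2277)*(2663 - 28*(-4)) = (3*I*√3 - 2277)*(2663 + 112) = (-2277 + 3*I*√3)*2775 = -6318675 + 8325*I*√3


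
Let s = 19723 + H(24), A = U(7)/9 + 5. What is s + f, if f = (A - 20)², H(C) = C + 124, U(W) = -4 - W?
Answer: 1630867/81 ≈ 20134.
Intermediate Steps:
A = 34/9 (A = (-4 - 1*7)/9 + 5 = (-4 - 7)*(⅑) + 5 = -11*⅑ + 5 = -11/9 + 5 = 34/9 ≈ 3.7778)
H(C) = 124 + C
f = 21316/81 (f = (34/9 - 20)² = (-146/9)² = 21316/81 ≈ 263.16)
s = 19871 (s = 19723 + (124 + 24) = 19723 + 148 = 19871)
s + f = 19871 + 21316/81 = 1630867/81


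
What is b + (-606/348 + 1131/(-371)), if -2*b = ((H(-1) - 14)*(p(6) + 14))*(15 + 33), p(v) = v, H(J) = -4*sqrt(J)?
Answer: 144497891/21518 + 1920*I ≈ 6715.2 + 1920.0*I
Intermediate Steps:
b = 6720 + 1920*I (b = -(-4*I - 14)*(6 + 14)*(15 + 33)/2 = -(-4*I - 14)*20*48/2 = -(-14 - 4*I)*20*48/2 = -(-280 - 80*I)*48/2 = -(-13440 - 3840*I)/2 = 6720 + 1920*I ≈ 6720.0 + 1920.0*I)
b + (-606/348 + 1131/(-371)) = (6720 + 1920*I) + (-606/348 + 1131/(-371)) = (6720 + 1920*I) + (-606*1/348 + 1131*(-1/371)) = (6720 + 1920*I) + (-101/58 - 1131/371) = (6720 + 1920*I) - 103069/21518 = 144497891/21518 + 1920*I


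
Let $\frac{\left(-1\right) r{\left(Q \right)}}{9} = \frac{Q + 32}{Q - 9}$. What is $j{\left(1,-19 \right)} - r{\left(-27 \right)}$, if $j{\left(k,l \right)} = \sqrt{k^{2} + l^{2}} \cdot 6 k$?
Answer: $- \frac{5}{4} + 6 \sqrt{362} \approx 112.91$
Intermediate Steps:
$r{\left(Q \right)} = - \frac{9 \left(32 + Q\right)}{-9 + Q}$ ($r{\left(Q \right)} = - 9 \frac{Q + 32}{Q - 9} = - 9 \frac{32 + Q}{-9 + Q} = - \frac{9 \left(32 + Q\right)}{-9 + Q}$)
$j{\left(k,l \right)} = 6 k \sqrt{k^{2} + l^{2}}$ ($j{\left(k,l \right)} = 6 \sqrt{k^{2} + l^{2}} k = 6 k \sqrt{k^{2} + l^{2}}$)
$j{\left(1,-19 \right)} - r{\left(-27 \right)} = 6 \cdot 1 \sqrt{1^{2} + \left(-19\right)^{2}} - \frac{9 \left(-32 - -27\right)}{-9 - 27} = 6 \cdot 1 \sqrt{1 + 361} - \frac{9 \left(-32 + 27\right)}{-36} = 6 \cdot 1 \sqrt{362} - 9 \left(- \frac{1}{36}\right) \left(-5\right) = 6 \sqrt{362} - \frac{5}{4} = - \frac{5}{4} + 6 \sqrt{362}$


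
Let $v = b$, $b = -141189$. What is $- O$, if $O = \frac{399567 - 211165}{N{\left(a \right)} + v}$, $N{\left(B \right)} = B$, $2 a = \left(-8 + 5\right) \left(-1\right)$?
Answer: $\frac{376804}{282375} \approx 1.3344$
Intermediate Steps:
$a = \frac{3}{2}$ ($a = \frac{\left(-8 + 5\right) \left(-1\right)}{2} = \frac{\left(-3\right) \left(-1\right)}{2} = \frac{1}{2} \cdot 3 = \frac{3}{2} \approx 1.5$)
$v = -141189$
$O = - \frac{376804}{282375}$ ($O = \frac{399567 - 211165}{\frac{3}{2} - 141189} = \frac{188402}{- \frac{282375}{2}} = 188402 \left(- \frac{2}{282375}\right) = - \frac{376804}{282375} \approx -1.3344$)
$- O = \left(-1\right) \left(- \frac{376804}{282375}\right) = \frac{376804}{282375}$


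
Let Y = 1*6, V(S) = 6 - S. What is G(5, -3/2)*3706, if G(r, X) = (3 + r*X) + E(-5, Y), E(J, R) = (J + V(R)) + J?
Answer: -53737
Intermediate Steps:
Y = 6
E(J, R) = 6 - R + 2*J (E(J, R) = (J + (6 - R)) + J = (6 + J - R) + J = 6 - R + 2*J)
G(r, X) = -7 + X*r (G(r, X) = (3 + r*X) + (6 - 1*6 + 2*(-5)) = (3 + X*r) + (6 - 6 - 10) = (3 + X*r) - 10 = -7 + X*r)
G(5, -3/2)*3706 = (-7 - 3/2*5)*3706 = (-7 - 15/2)*3706 = -29/2*3706 = -53737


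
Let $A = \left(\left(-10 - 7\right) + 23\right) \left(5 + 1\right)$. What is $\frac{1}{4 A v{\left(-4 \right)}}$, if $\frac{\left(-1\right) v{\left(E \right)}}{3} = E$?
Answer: $\frac{1}{1728} \approx 0.0005787$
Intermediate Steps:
$v{\left(E \right)} = - 3 E$
$A = 36$ ($A = \left(-17 + 23\right) 6 = 6 \cdot 6 = 36$)
$\frac{1}{4 A v{\left(-4 \right)}} = \frac{1}{4 \cdot 36 \left(\left(-3\right) \left(-4\right)\right)} = \frac{1}{144 \cdot 12} = \frac{1}{1728}$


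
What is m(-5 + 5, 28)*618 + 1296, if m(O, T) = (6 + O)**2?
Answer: 23544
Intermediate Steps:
m(-5 + 5, 28)*618 + 1296 = (6 + (-5 + 5))**2*618 + 1296 = (6 + 0)**2*618 + 1296 = 6**2*618 + 1296 = 36*618 + 1296 = 22248 + 1296 = 23544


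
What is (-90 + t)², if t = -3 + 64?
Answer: 841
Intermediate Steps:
t = 61
(-90 + t)² = (-90 + 61)² = (-29)² = 841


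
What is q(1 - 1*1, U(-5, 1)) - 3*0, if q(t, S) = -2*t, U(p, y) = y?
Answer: 0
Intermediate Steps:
q(1 - 1*1, U(-5, 1)) - 3*0 = -2*(1 - 1*1) - 3*0 = -2*(1 - 1) + 0 = -2*0 + 0 = 0 + 0 = 0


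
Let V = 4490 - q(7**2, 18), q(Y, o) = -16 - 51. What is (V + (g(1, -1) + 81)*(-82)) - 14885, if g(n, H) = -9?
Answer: -16232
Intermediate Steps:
q(Y, o) = -67
V = 4557 (V = 4490 - 1*(-67) = 4490 + 67 = 4557)
(V + (g(1, -1) + 81)*(-82)) - 14885 = (4557 + (-9 + 81)*(-82)) - 14885 = (4557 + 72*(-82)) - 14885 = (4557 - 5904) - 14885 = -1347 - 14885 = -16232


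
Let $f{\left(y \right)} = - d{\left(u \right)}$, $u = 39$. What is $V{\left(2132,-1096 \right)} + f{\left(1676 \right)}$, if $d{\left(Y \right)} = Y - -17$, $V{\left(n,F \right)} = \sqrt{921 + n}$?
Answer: $-56 + \sqrt{3053} \approx -0.74604$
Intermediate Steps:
$d{\left(Y \right)} = 17 + Y$ ($d{\left(Y \right)} = Y + 17 = 17 + Y$)
$f{\left(y \right)} = -56$ ($f{\left(y \right)} = - (17 + 39) = \left(-1\right) 56 = -56$)
$V{\left(2132,-1096 \right)} + f{\left(1676 \right)} = \sqrt{921 + 2132} - 56 = \sqrt{3053} - 56 = -56 + \sqrt{3053}$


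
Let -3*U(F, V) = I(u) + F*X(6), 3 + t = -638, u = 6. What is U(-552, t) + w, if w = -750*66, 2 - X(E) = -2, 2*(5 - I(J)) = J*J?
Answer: -146279/3 ≈ -48760.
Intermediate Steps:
t = -641 (t = -3 - 638 = -641)
I(J) = 5 - J²/2 (I(J) = 5 - J*J/2 = 5 - J²/2)
X(E) = 4 (X(E) = 2 - 1*(-2) = 2 + 2 = 4)
w = -49500
U(F, V) = 13/3 - 4*F/3 (U(F, V) = -((5 - ½*6²) + F*4)/3 = -((5 - ½*36) + 4*F)/3 = -((5 - 18) + 4*F)/3 = -(-13 + 4*F)/3 = 13/3 - 4*F/3)
U(-552, t) + w = (13/3 - 4/3*(-552)) - 49500 = (13/3 + 736) - 49500 = 2221/3 - 49500 = -146279/3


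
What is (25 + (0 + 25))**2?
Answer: 2500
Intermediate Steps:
(25 + (0 + 25))**2 = (25 + 25)**2 = 50**2 = 2500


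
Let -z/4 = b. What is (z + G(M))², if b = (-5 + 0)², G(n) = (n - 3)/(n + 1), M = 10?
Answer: 1194649/121 ≈ 9873.1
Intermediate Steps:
G(n) = (-3 + n)/(1 + n)
b = 25 (b = (-5)² = 25)
z = -100 (z = -4*25 = -100)
(z + G(M))² = (-100 + (-3 + 10)/(1 + 10))² = (-100 + 7/11)² = (-1093/11)² = 1194649/121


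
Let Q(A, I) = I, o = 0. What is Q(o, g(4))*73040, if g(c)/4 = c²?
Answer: 4674560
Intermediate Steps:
g(c) = 4*c²
Q(o, g(4))*73040 = (4*4²)*73040 = (4*16)*73040 = 64*73040 = 4674560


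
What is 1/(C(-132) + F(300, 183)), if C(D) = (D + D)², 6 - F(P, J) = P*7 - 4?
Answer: 1/67606 ≈ 1.4792e-5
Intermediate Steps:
F(P, J) = 10 - 7*P (F(P, J) = 6 - (P*7 - 4) = 6 - (7*P - 4) = 6 - (-4 + 7*P) = 6 + (4 - 7*P) = 10 - 7*P)
C(D) = 4*D² (C(D) = (2*D)² = 4*D²)
1/(C(-132) + F(300, 183)) = 1/(4*(-132)² + (10 - 7*300)) = 1/(4*17424 + (10 - 2100)) = 1/(69696 - 2090) = 1/67606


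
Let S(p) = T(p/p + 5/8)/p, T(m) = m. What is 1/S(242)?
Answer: 1936/13 ≈ 148.92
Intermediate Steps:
S(p) = 13/(8*p) (S(p) = (p/p + 5/8)/p = (1 + 5*(⅛))/p = (1 + 5/8)/p = 13/(8*p))
1/S(242) = 1/((13/8)/242) = 1/((13/8)*(1/242)) = 1/(13/1936) = 1936/13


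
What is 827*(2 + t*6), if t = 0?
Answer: 1654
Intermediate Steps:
827*(2 + t*6) = 827*(2 + 0*6) = 827*(2 + 0) = 827*2 = 1654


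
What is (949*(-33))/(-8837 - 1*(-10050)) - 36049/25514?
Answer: -842749375/30948482 ≈ -27.231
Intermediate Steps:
(949*(-33))/(-8837 - 1*(-10050)) - 36049/25514 = -31317/(-8837 + 10050) - 36049*1/25514 = -31317/1213 - 36049/25514 = -842749375/30948482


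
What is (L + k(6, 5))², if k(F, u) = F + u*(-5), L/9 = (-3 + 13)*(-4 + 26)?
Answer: 3845521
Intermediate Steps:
L = 1980 (L = 9*((-3 + 13)*(-4 + 26)) = 9*(10*22) = 9*220 = 1980)
k(F, u) = F - 5*u
(L + k(6, 5))² = (1980 + (6 - 5*5))² = (1980 + (6 - 25))² = (1980 - 19)² = 1961² = 3845521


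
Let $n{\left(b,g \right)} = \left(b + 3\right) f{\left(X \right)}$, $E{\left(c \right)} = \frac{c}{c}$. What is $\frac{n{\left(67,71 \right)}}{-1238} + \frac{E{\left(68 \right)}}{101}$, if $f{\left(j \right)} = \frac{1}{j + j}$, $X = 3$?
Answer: $\frac{179}{375114} \approx 0.00047719$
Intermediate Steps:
$E{\left(c \right)} = 1$
$f{\left(j \right)} = \frac{1}{2 j}$
$n{\left(b,g \right)} = \frac{1}{2} + \frac{b}{6}$ ($n{\left(b,g \right)} = \left(b + 3\right) \frac{1}{2 \cdot 3} = \left(3 + b\right) \frac{1}{2} \cdot \frac{1}{3} = \left(3 + b\right) \frac{1}{6} = \frac{1}{2} + \frac{b}{6}$)
$\frac{n{\left(67,71 \right)}}{-1238} + \frac{E{\left(68 \right)}}{101} = \frac{\frac{1}{2} + \frac{1}{6} \cdot 67}{-1238} + 1 \cdot \frac{1}{101} = \left(\frac{1}{2} + \frac{67}{6}\right) \left(- \frac{1}{1238}\right) + 1 \cdot \frac{1}{101} = \frac{35}{3} \left(- \frac{1}{1238}\right) + \frac{1}{101} = - \frac{35}{3714} + \frac{1}{101} = \frac{179}{375114}$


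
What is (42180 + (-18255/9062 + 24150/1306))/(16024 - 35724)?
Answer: -49939412523/23314894840 ≈ -2.1420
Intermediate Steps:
(42180 + (-18255/9062 + 24150/1306))/(16024 - 35724) = (42180 + (-18255*1/9062 + 24150*(1/1306)))/(-19700) = (42180 + (-18255/9062 + 12075/653))*(-1/19700) = (42180 + 97503135/5917486)*(-1/19700) = (249697062615/5917486)*(-1/19700) = -49939412523/23314894840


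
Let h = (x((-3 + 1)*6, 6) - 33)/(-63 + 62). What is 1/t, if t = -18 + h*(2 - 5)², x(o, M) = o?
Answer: 1/387 ≈ 0.0025840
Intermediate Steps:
h = 45 (h = ((-3 + 1)*6 - 33)/(-63 + 62) = (-2*6 - 33)/(-1) = (-12 - 33)*(-1) = -45*(-1) = 45)
t = 387 (t = -18 + 45*(2 - 5)² = -18 + 45*(-3)² = -18 + 45*9 = -18 + 405 = 387)
1/t = 1/387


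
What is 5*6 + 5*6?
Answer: 60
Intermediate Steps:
5*6 + 5*6 = 30 + 30 = 60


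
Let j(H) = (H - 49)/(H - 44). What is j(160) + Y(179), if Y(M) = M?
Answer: 20875/116 ≈ 179.96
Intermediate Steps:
j(H) = (-49 + H)/(-44 + H)
j(160) + Y(179) = (-49 + 160)/(-44 + 160) + 179 = 111/116 + 179 = 20875/116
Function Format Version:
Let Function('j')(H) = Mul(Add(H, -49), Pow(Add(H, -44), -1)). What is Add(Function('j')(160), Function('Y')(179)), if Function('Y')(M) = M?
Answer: Rational(20875, 116) ≈ 179.96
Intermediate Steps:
Function('j')(H) = Mul(Pow(Add(-44, H), -1), Add(-49, H)) (Function('j')(H) = Mul(Add(-49, H), Pow(Add(-44, H), -1)) = Mul(Pow(Add(-44, H), -1), Add(-49, H)))
Add(Function('j')(160), Function('Y')(179)) = Add(Mul(Pow(Add(-44, 160), -1), Add(-49, 160)), 179) = Add(Mul(Pow(116, -1), 111), 179) = Add(Mul(Rational(1, 116), 111), 179) = Add(Rational(111, 116), 179) = Rational(20875, 116)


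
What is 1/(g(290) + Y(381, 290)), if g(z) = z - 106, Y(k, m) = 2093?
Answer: 1/2277 ≈ 0.00043917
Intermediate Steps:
g(z) = -106 + z
1/(g(290) + Y(381, 290)) = 1/((-106 + 290) + 2093) = 1/(184 + 2093) = 1/2277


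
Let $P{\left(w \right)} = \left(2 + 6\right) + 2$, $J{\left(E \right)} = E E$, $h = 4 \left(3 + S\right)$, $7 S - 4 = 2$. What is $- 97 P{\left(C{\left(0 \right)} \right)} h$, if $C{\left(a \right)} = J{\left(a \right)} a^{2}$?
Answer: $- \frac{104760}{7} \approx -14966.0$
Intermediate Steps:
$S = \frac{6}{7}$ ($S = \frac{4}{7} + \frac{1}{7} \cdot 2 = \frac{4}{7} + \frac{2}{7} = \frac{6}{7} \approx 0.85714$)
$h = \frac{108}{7}$ ($h = 4 \left(3 + \frac{6}{7}\right) = 4 \cdot \frac{27}{7} = \frac{108}{7} \approx 15.429$)
$J{\left(E \right)} = E^{2}$
$C{\left(a \right)} = a^{4}$ ($C{\left(a \right)} = a^{2} a^{2} = a^{4}$)
$P{\left(w \right)} = 10$ ($P{\left(w \right)} = 8 + 2 = 10$)
$- 97 P{\left(C{\left(0 \right)} \right)} h = \left(-97\right) 10 \cdot \frac{108}{7} = \left(-970\right) \frac{108}{7} = - \frac{104760}{7}$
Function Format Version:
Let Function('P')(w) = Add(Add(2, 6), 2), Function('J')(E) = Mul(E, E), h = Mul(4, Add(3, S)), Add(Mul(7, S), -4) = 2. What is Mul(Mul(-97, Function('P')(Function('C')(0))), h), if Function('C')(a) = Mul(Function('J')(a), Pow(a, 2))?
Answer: Rational(-104760, 7) ≈ -14966.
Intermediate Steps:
S = Rational(6, 7) (S = Add(Rational(4, 7), Mul(Rational(1, 7), 2)) = Add(Rational(4, 7), Rational(2, 7)) = Rational(6, 7) ≈ 0.85714)
h = Rational(108, 7) (h = Mul(4, Add(3, Rational(6, 7))) = Mul(4, Rational(27, 7)) = Rational(108, 7) ≈ 15.429)
Function('J')(E) = Pow(E, 2)
Function('C')(a) = Pow(a, 4) (Function('C')(a) = Mul(Pow(a, 2), Pow(a, 2)) = Pow(a, 4))
Function('P')(w) = 10 (Function('P')(w) = Add(8, 2) = 10)
Mul(Mul(-97, Function('P')(Function('C')(0))), h) = Mul(Mul(-97, 10), Rational(108, 7)) = Mul(-970, Rational(108, 7)) = Rational(-104760, 7)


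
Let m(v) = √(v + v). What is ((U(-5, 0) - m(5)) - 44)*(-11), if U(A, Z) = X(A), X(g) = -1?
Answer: 495 + 11*√10 ≈ 529.79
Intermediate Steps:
U(A, Z) = -1
m(v) = √2*√v (m(v) = √(2*v) = √2*√v)
((U(-5, 0) - m(5)) - 44)*(-11) = ((-1 - √2*√5) - 44)*(-11) = ((-1 - √10) - 44)*(-11) = (-45 - √10)*(-11) = 495 + 11*√10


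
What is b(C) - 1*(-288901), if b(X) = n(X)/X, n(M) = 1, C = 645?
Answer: 186341146/645 ≈ 2.8890e+5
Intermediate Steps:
b(X) = 1/X
b(C) - 1*(-288901) = 1/645 - 1*(-288901) = 1/645 + 288901 = 186341146/645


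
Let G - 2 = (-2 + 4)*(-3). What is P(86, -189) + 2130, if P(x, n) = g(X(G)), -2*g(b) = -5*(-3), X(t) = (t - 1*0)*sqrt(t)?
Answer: 4245/2 ≈ 2122.5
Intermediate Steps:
G = -4 (G = 2 + (-2 + 4)*(-3) = 2 + 2*(-3) = 2 - 6 = -4)
X(t) = t**(3/2) (X(t) = (t + 0)*sqrt(t) = t*sqrt(t) = t**(3/2))
g(b) = -15/2 (g(b) = -(-5)*(-3)/2 = -1/2*15 = -15/2)
P(x, n) = -15/2
P(86, -189) + 2130 = -15/2 + 2130 = 4245/2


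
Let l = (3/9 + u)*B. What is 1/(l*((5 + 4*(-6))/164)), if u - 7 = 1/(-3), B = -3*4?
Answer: 41/399 ≈ 0.10276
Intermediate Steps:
B = -12
u = 20/3 (u = 7 + 1/(-3) = 7 - ⅓ = 20/3 ≈ 6.6667)
l = -84 (l = (3/9 + 20/3)*(-12) = (3*(⅑) + 20/3)*(-12) = (⅓ + 20/3)*(-12) = 7*(-12) = -84)
1/(l*((5 + 4*(-6))/164)) = 1/(-84*(5 + 4*(-6))/164) = 1/(-84*(5 - 24)/164) = 1/(-(-1596)/164) = 1/(-84*(-19/164)) = 1/(399/41) = 41/399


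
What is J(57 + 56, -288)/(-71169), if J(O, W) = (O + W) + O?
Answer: 62/71169 ≈ 0.00087117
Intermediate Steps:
J(O, W) = W + 2*O
J(57 + 56, -288)/(-71169) = (-288 + 2*(57 + 56))/(-71169) = (-288 + 2*113)*(-1/71169) = (-288 + 226)*(-1/71169) = -62*(-1/71169) = 62/71169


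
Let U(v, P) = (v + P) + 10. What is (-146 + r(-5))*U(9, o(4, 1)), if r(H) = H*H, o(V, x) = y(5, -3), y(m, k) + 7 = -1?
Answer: -1331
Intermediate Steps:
y(m, k) = -8 (y(m, k) = -7 - 1 = -8)
o(V, x) = -8
U(v, P) = 10 + P + v (U(v, P) = (P + v) + 10 = 10 + P + v)
r(H) = H**2
(-146 + r(-5))*U(9, o(4, 1)) = (-146 + (-5)**2)*(10 - 8 + 9) = (-146 + 25)*11 = -121*11 = -1331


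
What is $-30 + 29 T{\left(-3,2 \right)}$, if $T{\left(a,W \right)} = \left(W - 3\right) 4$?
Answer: $-146$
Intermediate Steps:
$T{\left(a,W \right)} = -12 + 4 W$ ($T{\left(a,W \right)} = \left(-3 + W\right) 4 = -12 + 4 W$)
$-30 + 29 T{\left(-3,2 \right)} = -30 + 29 \left(-12 + 4 \cdot 2\right) = -30 + 29 \left(-12 + 8\right) = -30 + 29 \left(-4\right) = -30 - 116 = -146$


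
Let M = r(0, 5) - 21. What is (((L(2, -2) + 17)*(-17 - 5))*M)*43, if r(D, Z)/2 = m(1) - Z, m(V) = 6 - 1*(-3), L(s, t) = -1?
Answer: 196768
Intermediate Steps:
m(V) = 9 (m(V) = 6 + 3 = 9)
r(D, Z) = 18 - 2*Z (r(D, Z) = 2*(9 - Z) = 18 - 2*Z)
M = -13 (M = (18 - 2*5) - 21 = (18 - 10) - 21 = 8 - 21 = -13)
(((L(2, -2) + 17)*(-17 - 5))*M)*43 = (((-1 + 17)*(-17 - 5))*(-13))*43 = ((16*(-22))*(-13))*43 = -352*(-13)*43 = 4576*43 = 196768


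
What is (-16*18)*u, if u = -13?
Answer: 3744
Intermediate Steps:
(-16*18)*u = -16*18*(-13) = -288*(-13) = 3744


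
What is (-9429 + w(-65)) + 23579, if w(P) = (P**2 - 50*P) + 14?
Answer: 21639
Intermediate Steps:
w(P) = 14 + P**2 - 50*P
(-9429 + w(-65)) + 23579 = (-9429 + (14 + (-65)**2 - 50*(-65))) + 23579 = (-9429 + (14 + 4225 + 3250)) + 23579 = (-9429 + 7489) + 23579 = -1940 + 23579 = 21639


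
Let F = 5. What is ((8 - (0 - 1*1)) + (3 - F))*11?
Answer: 77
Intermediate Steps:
((8 - (0 - 1*1)) + (3 - F))*11 = ((8 - (0 - 1*1)) + (3 - 1*5))*11 = ((8 - (0 - 1)) + (3 - 5))*11 = ((8 - 1*(-1)) - 2)*11 = ((8 + 1) - 2)*11 = (9 - 2)*11 = 7*11 = 77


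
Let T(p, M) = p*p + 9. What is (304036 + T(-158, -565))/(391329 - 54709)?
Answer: 329009/336620 ≈ 0.97739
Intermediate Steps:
T(p, M) = 9 + p**2 (T(p, M) = p**2 + 9 = 9 + p**2)
(304036 + T(-158, -565))/(391329 - 54709) = (304036 + (9 + (-158)**2))/(391329 - 54709) = (304036 + (9 + 24964))/336620 = (304036 + 24973)*(1/336620) = 329009*(1/336620) = 329009/336620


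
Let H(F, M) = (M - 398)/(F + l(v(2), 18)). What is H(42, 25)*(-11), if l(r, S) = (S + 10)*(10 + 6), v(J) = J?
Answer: 4103/490 ≈ 8.3735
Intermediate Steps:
l(r, S) = 160 + 16*S (l(r, S) = (10 + S)*16 = 160 + 16*S)
H(F, M) = (-398 + M)/(448 + F) (H(F, M) = (M - 398)/(F + (160 + 16*18)) = (-398 + M)/(F + (160 + 288)) = (-398 + M)/(F + 448) = (-398 + M)/(448 + F))
H(42, 25)*(-11) = ((-398 + 25)/(448 + 42))*(-11) = (-373/490)*(-11) = ((1/490)*(-373))*(-11) = -373/490*(-11) = 4103/490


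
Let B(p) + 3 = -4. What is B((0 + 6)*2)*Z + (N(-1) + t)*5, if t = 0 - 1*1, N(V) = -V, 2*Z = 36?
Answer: -126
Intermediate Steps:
Z = 18 (Z = (1/2)*36 = 18)
B(p) = -7 (B(p) = -3 - 4 = -7)
t = -1 (t = 0 - 1 = -1)
B((0 + 6)*2)*Z + (N(-1) + t)*5 = -7*18 + (-1*(-1) - 1)*5 = -126 + (1 - 1)*5 = -126 + 0*5 = -126 + 0 = -126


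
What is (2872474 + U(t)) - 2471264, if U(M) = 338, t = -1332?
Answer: 401548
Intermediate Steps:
(2872474 + U(t)) - 2471264 = (2872474 + 338) - 2471264 = 2872812 - 2471264 = 401548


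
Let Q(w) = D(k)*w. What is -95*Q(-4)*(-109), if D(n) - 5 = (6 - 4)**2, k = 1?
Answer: -372780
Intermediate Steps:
D(n) = 9 (D(n) = 5 + (6 - 4)**2 = 5 + 2**2 = 5 + 4 = 9)
Q(w) = 9*w
-95*Q(-4)*(-109) = -855*(-4)*(-109) = -95*(-36)*(-109) = 3420*(-109) = -372780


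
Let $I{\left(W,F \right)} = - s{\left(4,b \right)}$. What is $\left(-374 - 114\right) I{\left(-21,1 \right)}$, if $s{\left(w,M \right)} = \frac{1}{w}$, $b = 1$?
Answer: $122$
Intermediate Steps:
$I{\left(W,F \right)} = - \frac{1}{4}$
$\left(-374 - 114\right) I{\left(-21,1 \right)} = \left(-374 - 114\right) \left(- \frac{1}{4}\right) = \left(-488\right) \left(- \frac{1}{4}\right) = 122$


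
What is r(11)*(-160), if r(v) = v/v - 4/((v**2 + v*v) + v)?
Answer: -39840/253 ≈ -157.47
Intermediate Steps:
r(v) = 1 - 4/(v + 2*v**2) (r(v) = 1 - 4/((v**2 + v**2) + v) = 1 - 4/(2*v**2 + v) = 1 - 4/(v + 2*v**2))
r(11)*(-160) = ((-4 + 11 + 2*11**2)/(11*(1 + 2*11)))*(-160) = ((-4 + 11 + 2*121)/(11*(1 + 22)))*(-160) = ((1/11)*(-4 + 11 + 242)/23)*(-160) = ((1/11)*(1/23)*249)*(-160) = (249/253)*(-160) = -39840/253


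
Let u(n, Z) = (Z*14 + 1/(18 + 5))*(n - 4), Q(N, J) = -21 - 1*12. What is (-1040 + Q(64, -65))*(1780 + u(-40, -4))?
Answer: -104690464/23 ≈ -4.5518e+6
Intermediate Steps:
Q(N, J) = -33 (Q(N, J) = -21 - 12 = -33)
u(n, Z) = (-4 + n)*(1/23 + 14*Z) (u(n, Z) = (14*Z + 1/23)*(-4 + n) = (1/23 + 14*Z)*(-4 + n) = (-4 + n)*(1/23 + 14*Z))
(-1040 + Q(64, -65))*(1780 + u(-40, -4)) = (-1040 - 33)*(1780 + (-4/23 - 56*(-4) + (1/23)*(-40) + 14*(-4)*(-40))) = -1073*(1780 + (-4/23 + 224 - 40/23 + 2240)) = -1073*(1780 + 56628/23) = -1073*97568/23 = -104690464/23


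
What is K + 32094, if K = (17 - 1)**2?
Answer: 32350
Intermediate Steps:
K = 256 (K = 16**2 = 256)
K + 32094 = 256 + 32094 = 32350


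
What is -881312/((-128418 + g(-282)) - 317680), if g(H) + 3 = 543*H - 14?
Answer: 881312/599241 ≈ 1.4707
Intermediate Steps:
g(H) = -17 + 543*H (g(H) = -3 + (543*H - 14) = -3 + (-14 + 543*H) = -17 + 543*H)
-881312/((-128418 + g(-282)) - 317680) = -881312/((-128418 + (-17 + 543*(-282))) - 317680) = -881312/((-128418 + (-17 - 153126)) - 317680) = -881312/((-128418 - 153143) - 317680) = -881312/(-281561 - 317680) = -881312/(-599241) = -881312*(-1/599241) = 881312/599241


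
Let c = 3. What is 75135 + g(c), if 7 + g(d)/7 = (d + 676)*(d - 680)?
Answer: -3142695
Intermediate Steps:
g(d) = -49 + 7*(-680 + d)*(676 + d) (g(d) = -49 + 7*((d + 676)*(d - 680)) = -49 + 7*((676 + d)*(-680 + d)) = -49 + 7*((-680 + d)*(676 + d)) = -49 + 7*(-680 + d)*(676 + d))
75135 + g(c) = 75135 + (-3217809 - 28*3 + 7*3**2) = 75135 + (-3217809 - 84 + 7*9) = 75135 + (-3217809 - 84 + 63) = 75135 - 3217830 = -3142695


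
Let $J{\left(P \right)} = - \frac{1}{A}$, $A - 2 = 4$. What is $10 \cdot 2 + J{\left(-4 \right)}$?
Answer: $\frac{119}{6} \approx 19.833$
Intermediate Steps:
$A = 6$ ($A = 2 + 4 = 6$)
$J{\left(P \right)} = - \frac{1}{6}$
$10 \cdot 2 + J{\left(-4 \right)} = 10 \cdot 2 - \frac{1}{6} = 20 - \frac{1}{6} = \frac{119}{6}$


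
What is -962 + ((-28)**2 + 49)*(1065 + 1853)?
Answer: 2429732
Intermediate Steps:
-962 + ((-28)**2 + 49)*(1065 + 1853) = -962 + (784 + 49)*2918 = -962 + 833*2918 = -962 + 2430694 = 2429732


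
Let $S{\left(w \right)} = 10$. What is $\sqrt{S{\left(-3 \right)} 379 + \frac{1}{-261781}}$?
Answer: $\frac{\sqrt{1536840332961}}{20137} \approx 61.563$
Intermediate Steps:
$\sqrt{S{\left(-3 \right)} 379 + \frac{1}{-261781}} = \sqrt{10 \cdot 379 + \frac{1}{-261781}} = \sqrt{3790 - \frac{1}{261781}} = \sqrt{\frac{992149989}{261781}} = \frac{\sqrt{1536840332961}}{20137}$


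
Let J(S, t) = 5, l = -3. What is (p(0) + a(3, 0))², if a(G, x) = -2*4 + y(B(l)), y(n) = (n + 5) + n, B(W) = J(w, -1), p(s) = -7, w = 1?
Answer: 0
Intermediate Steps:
B(W) = 5
y(n) = 5 + 2*n (y(n) = (5 + n) + n = 5 + 2*n)
a(G, x) = 7 (a(G, x) = -2*4 + (5 + 2*5) = -8 + (5 + 10) = -8 + 15 = 7)
(p(0) + a(3, 0))² = (-7 + 7)² = 0² = 0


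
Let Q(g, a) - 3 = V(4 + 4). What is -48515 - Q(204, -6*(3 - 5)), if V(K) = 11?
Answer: -48529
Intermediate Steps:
Q(g, a) = 14 (Q(g, a) = 3 + 11 = 14)
-48515 - Q(204, -6*(3 - 5)) = -48515 - 1*14 = -48515 - 14 = -48529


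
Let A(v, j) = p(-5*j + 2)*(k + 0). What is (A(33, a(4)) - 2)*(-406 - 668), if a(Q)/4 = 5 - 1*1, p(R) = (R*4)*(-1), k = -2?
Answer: 672324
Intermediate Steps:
p(R) = -4*R (p(R) = (4*R)*(-1) = -4*R)
a(Q) = 16 (a(Q) = 4*(5 - 1*1) = 4*(5 - 1) = 4*4 = 16)
A(v, j) = 16 - 40*j (A(v, j) = (-4*(-5*j + 2))*(-2 + 0) = -4*(2 - 5*j)*(-2) = (-8 + 20*j)*(-2) = 16 - 40*j)
(A(33, a(4)) - 2)*(-406 - 668) = ((16 - 40*16) - 2)*(-406 - 668) = ((16 - 640) - 2)*(-1074) = (-624 - 2)*(-1074) = -626*(-1074) = 672324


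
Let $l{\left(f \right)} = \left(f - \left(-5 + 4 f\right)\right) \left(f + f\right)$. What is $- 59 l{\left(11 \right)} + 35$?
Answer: $36379$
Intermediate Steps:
$l{\left(f \right)} = 2 f \left(5 - 3 f\right)$ ($l{\left(f \right)} = \left(f - \left(-5 + 4 f\right)\right) 2 f = \left(5 - 3 f\right) 2 f = 2 f \left(5 - 3 f\right)$)
$- 59 l{\left(11 \right)} + 35 = - 59 \cdot 2 \cdot 11 \left(5 - 33\right) + 35 = - 59 \cdot 2 \cdot 11 \left(-28\right) + 35 = \left(-59\right) \left(-616\right) + 35 = 36344 + 35 = 36379$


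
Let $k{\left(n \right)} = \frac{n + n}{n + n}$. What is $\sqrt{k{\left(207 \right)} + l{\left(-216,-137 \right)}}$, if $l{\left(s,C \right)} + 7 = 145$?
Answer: $\sqrt{139} \approx 11.79$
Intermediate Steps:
$k{\left(n \right)} = 1$ ($k{\left(n \right)} = \frac{2 n}{2 n} = 2 n \frac{1}{2 n} = 1$)
$l{\left(s,C \right)} = 138$ ($l{\left(s,C \right)} = -7 + 145 = 138$)
$\sqrt{k{\left(207 \right)} + l{\left(-216,-137 \right)}} = \sqrt{1 + 138} = \sqrt{139}$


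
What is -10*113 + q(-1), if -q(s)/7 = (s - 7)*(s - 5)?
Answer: -1466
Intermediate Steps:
q(s) = -7*(-7 + s)*(-5 + s) (q(s) = -7*(s - 7)*(s - 5) = -7*(-7 + s)*(-5 + s))
-10*113 + q(-1) = -10*113 + (-245 - 7*(-1)² + 84*(-1)) = -1130 + (-245 - 7*1 - 84) = -1130 + (-245 - 7 - 84) = -1130 - 336 = -1466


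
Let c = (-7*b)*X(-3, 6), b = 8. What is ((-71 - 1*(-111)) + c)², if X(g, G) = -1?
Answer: 9216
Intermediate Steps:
c = 56 (c = -7*8*(-1) = -56*(-1) = 56)
((-71 - 1*(-111)) + c)² = ((-71 - 1*(-111)) + 56)² = ((-71 + 111) + 56)² = (40 + 56)² = 96² = 9216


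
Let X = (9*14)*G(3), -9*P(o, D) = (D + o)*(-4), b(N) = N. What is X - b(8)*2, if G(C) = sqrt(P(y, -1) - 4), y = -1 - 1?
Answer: -16 + 168*I*sqrt(3) ≈ -16.0 + 290.98*I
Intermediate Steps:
y = -2
P(o, D) = 4*D/9 + 4*o/9 (P(o, D) = -(D + o)*(-4)/9 = -(-4*D - 4*o)/9 = 4*D/9 + 4*o/9)
G(C) = 4*I*sqrt(3)/3 (G(C) = sqrt(((4/9)*(-1) + (4/9)*(-2)) - 4) = sqrt((-4/9 - 8/9) - 4) = sqrt(-4/3 - 4) = sqrt(-16/3) = 4*I*sqrt(3)/3)
X = 168*I*sqrt(3) (X = (9*14)*(4*I*sqrt(3)/3) = 126*(4*I*sqrt(3)/3) = 168*I*sqrt(3) ≈ 290.98*I)
X - b(8)*2 = 168*I*sqrt(3) - 8*2 = 168*I*sqrt(3) - 1*16 = 168*I*sqrt(3) - 16 = -16 + 168*I*sqrt(3)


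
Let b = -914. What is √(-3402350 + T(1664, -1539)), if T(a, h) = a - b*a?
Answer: I*√1879790 ≈ 1371.1*I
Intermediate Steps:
T(a, h) = 915*a (T(a, h) = a - (-914)*a = a + 914*a = 915*a)
√(-3402350 + T(1664, -1539)) = √(-3402350 + 915*1664) = √(-3402350 + 1522560) = √(-1879790) = I*√1879790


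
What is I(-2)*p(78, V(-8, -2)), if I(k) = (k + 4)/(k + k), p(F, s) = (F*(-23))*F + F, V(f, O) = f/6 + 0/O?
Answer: 69927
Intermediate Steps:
V(f, O) = f/6 (V(f, O) = f*(1/6) + 0 = f/6 + 0 = f/6)
p(F, s) = F - 23*F**2 (p(F, s) = (-23*F)*F + F = -23*F**2 + F = F - 23*F**2)
I(k) = (4 + k)/(2*k) (I(k) = (4 + k)/((2*k)) = (4 + k)*(1/(2*k)) = (4 + k)/(2*k))
I(-2)*p(78, V(-8, -2)) = ((1/2)*(4 - 2)/(-2))*(78*(1 - 23*78)) = ((1/2)*(-1/2)*2)*(78*(1 - 1794)) = -39*(-1793) = -1/2*(-139854) = 69927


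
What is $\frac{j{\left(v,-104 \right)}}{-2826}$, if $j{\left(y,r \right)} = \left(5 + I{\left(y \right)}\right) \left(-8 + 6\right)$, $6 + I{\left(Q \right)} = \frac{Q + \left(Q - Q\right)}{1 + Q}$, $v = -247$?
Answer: $\frac{1}{347598} \approx 2.8769 \cdot 10^{-6}$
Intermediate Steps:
$I{\left(Q \right)} = -6 + \frac{Q}{1 + Q}$ ($I{\left(Q \right)} = -6 + \frac{Q + \left(Q - Q\right)}{1 + Q} = -6 + \frac{Q + 0}{1 + Q} = -6 + \frac{Q}{1 + Q}$)
$j{\left(y,r \right)} = -10 - \frac{2 \left(-6 - 5 y\right)}{1 + y}$ ($j{\left(y,r \right)} = \left(5 + \frac{-6 - 5 y}{1 + y}\right) \left(-8 + 6\right) = \left(5 + \frac{-6 - 5 y}{1 + y}\right) \left(-2\right) = -10 - \frac{2 \left(-6 - 5 y\right)}{1 + y}$)
$\frac{j{\left(v,-104 \right)}}{-2826} = \frac{2 \frac{1}{1 - 247}}{-2826} = \frac{2}{-246} \left(- \frac{1}{2826}\right) = 2 \left(- \frac{1}{246}\right) \left(- \frac{1}{2826}\right) = \left(- \frac{1}{123}\right) \left(- \frac{1}{2826}\right) = \frac{1}{347598}$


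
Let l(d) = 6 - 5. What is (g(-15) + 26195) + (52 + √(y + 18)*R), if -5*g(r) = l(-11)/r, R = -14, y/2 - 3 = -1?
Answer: 1968526/75 - 14*√22 ≈ 26181.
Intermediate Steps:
y = 4 (y = 6 + 2*(-1) = 6 - 2 = 4)
l(d) = 1
g(r) = -1/(5*r)
(g(-15) + 26195) + (52 + √(y + 18)*R) = (-⅕/(-15) + 26195) + (52 + √(4 + 18)*(-14)) = (-⅕*(-1/15) + 26195) + (52 + √22*(-14)) = (1/75 + 26195) + (52 - 14*√22) = 1964626/75 + (52 - 14*√22) = 1968526/75 - 14*√22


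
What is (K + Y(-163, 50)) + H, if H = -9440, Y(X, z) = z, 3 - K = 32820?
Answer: -42207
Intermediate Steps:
K = -32817 (K = 3 - 1*32820 = 3 - 32820 = -32817)
(K + Y(-163, 50)) + H = (-32817 + 50) - 9440 = -32767 - 9440 = -42207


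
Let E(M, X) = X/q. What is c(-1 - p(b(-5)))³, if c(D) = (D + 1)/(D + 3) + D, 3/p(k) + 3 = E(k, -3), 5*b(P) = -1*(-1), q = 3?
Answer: 1/85184 ≈ 1.1739e-5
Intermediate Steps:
E(M, X) = X/3
b(P) = ⅕ (b(P) = (-1*(-1))/5 = (⅕)*1 = ⅕)
p(k) = -¾ (p(k) = 3/(-3 + (⅓)*(-3)) = 3/(-3 - 1) = 3/(-4) = 3*(-¼) = -¾)
c(D) = D + (1 + D)/(3 + D) (c(D) = (1 + D)/(3 + D) + D = D + (1 + D)/(3 + D))
c(-1 - p(b(-5)))³ = ((1 + (-1 - 1*(-¾))² + 4*(-1 - 1*(-¾)))/(3 + (-1 - 1*(-¾))))³ = ((1 + (-1 + ¾)² + 4*(-1 + ¾))/(3 + (-1 + ¾)))³ = ((1 + (-¼)² + 4*(-¼))/(3 - ¼))³ = ((1 + 1/16 - 1)/(11/4))³ = ((4/11)*(1/16))³ = (1/44)³ = 1/85184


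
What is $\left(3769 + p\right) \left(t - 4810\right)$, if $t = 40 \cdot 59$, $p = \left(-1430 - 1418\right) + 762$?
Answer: $-4123350$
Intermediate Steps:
$p = -2086$ ($p = -2848 + 762 = -2086$)
$t = 2360$
$\left(3769 + p\right) \left(t - 4810\right) = \left(3769 - 2086\right) \left(2360 - 4810\right) = 1683 \left(-2450\right) = -4123350$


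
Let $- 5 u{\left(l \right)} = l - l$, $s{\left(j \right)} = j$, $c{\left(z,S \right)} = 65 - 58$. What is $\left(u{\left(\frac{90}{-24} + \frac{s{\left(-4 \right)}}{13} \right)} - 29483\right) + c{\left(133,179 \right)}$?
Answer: $-29476$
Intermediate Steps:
$c{\left(z,S \right)} = 7$ ($c{\left(z,S \right)} = 65 - 58 = 7$)
$u{\left(l \right)} = 0$ ($u{\left(l \right)} = - \frac{l - l}{5} = \left(- \frac{1}{5}\right) 0 = 0$)
$\left(u{\left(\frac{90}{-24} + \frac{s{\left(-4 \right)}}{13} \right)} - 29483\right) + c{\left(133,179 \right)} = \left(0 - 29483\right) + 7 = -29483 + 7 = -29476$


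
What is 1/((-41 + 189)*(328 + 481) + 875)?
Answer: 1/120607 ≈ 8.2914e-6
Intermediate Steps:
1/((-41 + 189)*(328 + 481) + 875) = 1/(148*809 + 875) = 1/(119732 + 875) = 1/120607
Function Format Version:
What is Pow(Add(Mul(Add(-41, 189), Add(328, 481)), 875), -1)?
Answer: Rational(1, 120607) ≈ 8.2914e-6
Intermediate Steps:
Pow(Add(Mul(Add(-41, 189), Add(328, 481)), 875), -1) = Pow(Add(Mul(148, 809), 875), -1) = Pow(Add(119732, 875), -1) = Pow(120607, -1) = Rational(1, 120607)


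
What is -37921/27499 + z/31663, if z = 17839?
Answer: -710137962/870700837 ≈ -0.81559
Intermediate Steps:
-37921/27499 + z/31663 = -37921/27499 + 17839/31663 = -710137962/870700837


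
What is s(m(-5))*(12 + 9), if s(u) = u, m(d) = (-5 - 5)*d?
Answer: 1050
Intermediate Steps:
m(d) = -10*d
s(m(-5))*(12 + 9) = (-10*(-5))*(12 + 9) = 50*21 = 1050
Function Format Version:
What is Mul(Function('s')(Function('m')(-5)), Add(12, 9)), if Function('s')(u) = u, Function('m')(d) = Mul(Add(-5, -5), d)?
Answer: 1050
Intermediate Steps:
Function('m')(d) = Mul(-10, d)
Mul(Function('s')(Function('m')(-5)), Add(12, 9)) = Mul(Mul(-10, -5), Add(12, 9)) = Mul(50, 21) = 1050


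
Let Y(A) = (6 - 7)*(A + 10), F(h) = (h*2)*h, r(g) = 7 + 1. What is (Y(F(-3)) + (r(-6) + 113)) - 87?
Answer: 6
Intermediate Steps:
r(g) = 8
F(h) = 2*h² (F(h) = (2*h)*h = 2*h²)
Y(A) = -10 - A (Y(A) = -(10 + A) = -10 - A)
(Y(F(-3)) + (r(-6) + 113)) - 87 = ((-10 - 2*(-3)²) + (8 + 113)) - 87 = ((-10 - 2*9) + 121) - 87 = ((-10 - 1*18) + 121) - 87 = ((-10 - 18) + 121) - 87 = (-28 + 121) - 87 = 93 - 87 = 6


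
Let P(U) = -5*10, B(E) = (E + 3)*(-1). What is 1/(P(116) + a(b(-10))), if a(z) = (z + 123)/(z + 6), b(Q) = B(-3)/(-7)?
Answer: -2/59 ≈ -0.033898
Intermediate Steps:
B(E) = -3 - E (B(E) = (3 + E)*(-1) = -3 - E)
b(Q) = 0 (b(Q) = (-3 - 1*(-3))/(-7) = (-3 + 3)*(-⅐) = 0*(-⅐) = 0)
P(U) = -50
a(z) = (123 + z)/(6 + z)
1/(P(116) + a(b(-10))) = 1/(-50 + (123 + 0)/(6 + 0)) = 1/(-50 + 123/6) = 1/(-50 + (⅙)*123) = 1/(-50 + 41/2) = 1/(-59/2) = -2/59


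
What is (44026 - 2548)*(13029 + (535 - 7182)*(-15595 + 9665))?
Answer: 1635466714242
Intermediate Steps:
(44026 - 2548)*(13029 + (535 - 7182)*(-15595 + 9665)) = 41478*(13029 - 6647*(-5930)) = 41478*(13029 + 39416710) = 41478*39429739 = 1635466714242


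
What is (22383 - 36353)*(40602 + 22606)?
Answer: -883015760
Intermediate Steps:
(22383 - 36353)*(40602 + 22606) = -13970*63208 = -883015760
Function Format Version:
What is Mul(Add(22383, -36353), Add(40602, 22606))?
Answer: -883015760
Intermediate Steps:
Mul(Add(22383, -36353), Add(40602, 22606)) = Mul(-13970, 63208) = -883015760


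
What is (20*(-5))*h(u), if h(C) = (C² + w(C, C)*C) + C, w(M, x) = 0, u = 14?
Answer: -21000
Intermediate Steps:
h(C) = C + C² (h(C) = (C² + 0*C) + C = (C² + 0) + C = C² + C = C + C²)
(20*(-5))*h(u) = (20*(-5))*(14*(1 + 14)) = -1400*15 = -100*210 = -21000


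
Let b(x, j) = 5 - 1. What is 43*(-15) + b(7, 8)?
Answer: -641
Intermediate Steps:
b(x, j) = 4
43*(-15) + b(7, 8) = 43*(-15) + 4 = -645 + 4 = -641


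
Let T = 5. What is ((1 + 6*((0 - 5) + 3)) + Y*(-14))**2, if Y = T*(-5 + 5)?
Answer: 121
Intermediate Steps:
Y = 0 (Y = 5*(-5 + 5) = 5*0 = 0)
((1 + 6*((0 - 5) + 3)) + Y*(-14))**2 = ((1 + 6*((0 - 5) + 3)) + 0*(-14))**2 = ((1 + 6*(-5 + 3)) + 0)**2 = ((1 + 6*(-2)) + 0)**2 = ((1 - 12) + 0)**2 = (-11 + 0)**2 = (-11)**2 = 121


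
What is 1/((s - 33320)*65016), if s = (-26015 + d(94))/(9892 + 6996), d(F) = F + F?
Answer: -2111/4573339112349 ≈ -4.6159e-10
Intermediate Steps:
d(F) = 2*F
s = -25827/16888 (s = (-26015 + 2*94)/(9892 + 6996) = (-26015 + 188)/16888 = -25827*1/16888 = -25827/16888 ≈ -1.5293)
1/((s - 33320)*65016) = 1/(-25827/16888 - 33320*65016) = (1/65016)/(-562733987/16888) = -16888/562733987*1/65016 = -2111/4573339112349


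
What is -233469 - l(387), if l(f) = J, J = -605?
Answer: -232864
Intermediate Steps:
l(f) = -605
-233469 - l(387) = -233469 - 1*(-605) = -233469 + 605 = -232864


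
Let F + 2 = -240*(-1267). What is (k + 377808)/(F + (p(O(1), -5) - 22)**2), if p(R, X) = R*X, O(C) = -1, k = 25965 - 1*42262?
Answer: 361511/304367 ≈ 1.1877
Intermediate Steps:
k = -16297 (k = 25965 - 42262 = -16297)
F = 304078 (F = -2 - 240*(-1267) = -2 + 304080 = 304078)
(k + 377808)/(F + (p(O(1), -5) - 22)**2) = (-16297 + 377808)/(304078 + (-1*(-5) - 22)**2) = 361511/(304078 + (5 - 22)**2) = 361511/(304078 + (-17)**2) = 361511/(304078 + 289) = 361511/304367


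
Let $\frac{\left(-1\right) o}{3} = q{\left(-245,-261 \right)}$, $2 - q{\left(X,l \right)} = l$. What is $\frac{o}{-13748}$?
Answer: $\frac{789}{13748} \approx 0.05739$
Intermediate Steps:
$q{\left(X,l \right)} = 2 - l$
$o = -789$ ($o = - 3 \left(2 - -261\right) = - 3 \left(2 + 261\right) = \left(-3\right) 263 = -789$)
$\frac{o}{-13748} = - \frac{789}{-13748} = \left(-789\right) \left(- \frac{1}{13748}\right) = \frac{789}{13748}$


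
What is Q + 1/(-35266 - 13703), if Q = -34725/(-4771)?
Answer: 1700443754/233631099 ≈ 7.2783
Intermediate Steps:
Q = 34725/4771 (Q = -34725*(-1/4771) = 34725/4771 ≈ 7.2784)
Q + 1/(-35266 - 13703) = 34725/4771 + 1/(-35266 - 13703) = 34725/4771 + 1/(-48969) = 34725/4771 - 1/48969 = 1700443754/233631099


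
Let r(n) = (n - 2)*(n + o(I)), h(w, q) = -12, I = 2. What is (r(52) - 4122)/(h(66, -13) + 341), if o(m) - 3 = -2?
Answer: -1472/329 ≈ -4.4742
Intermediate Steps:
o(m) = 1 (o(m) = 3 - 2 = 1)
r(n) = (1 + n)*(-2 + n) (r(n) = (n - 2)*(n + 1) = (-2 + n)*(1 + n) = (1 + n)*(-2 + n))
(r(52) - 4122)/(h(66, -13) + 341) = ((-2 + 52² - 1*52) - 4122)/(-12 + 341) = ((-2 + 2704 - 52) - 4122)/329 = (2650 - 4122)*(1/329) = -1472*1/329 = -1472/329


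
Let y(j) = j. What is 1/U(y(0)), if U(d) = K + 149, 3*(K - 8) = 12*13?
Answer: 1/209 ≈ 0.0047847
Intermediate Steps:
K = 60 (K = 8 + (12*13)/3 = 8 + (1/3)*156 = 8 + 52 = 60)
U(d) = 209 (U(d) = 60 + 149 = 209)
1/U(y(0)) = 1/209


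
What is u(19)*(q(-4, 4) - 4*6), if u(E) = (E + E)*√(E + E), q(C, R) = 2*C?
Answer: -1216*√38 ≈ -7495.9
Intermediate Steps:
u(E) = 2*√2*E^(3/2) (u(E) = (2*E)*√(2*E) = (2*E)*(√2*√E) = 2*√2*E^(3/2))
u(19)*(q(-4, 4) - 4*6) = (2*√2*19^(3/2))*(2*(-4) - 4*6) = (2*√2*(19*√19))*(-8 - 24) = (38*√38)*(-32) = -1216*√38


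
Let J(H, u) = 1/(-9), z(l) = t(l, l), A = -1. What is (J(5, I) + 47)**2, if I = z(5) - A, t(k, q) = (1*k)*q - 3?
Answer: 178084/81 ≈ 2198.6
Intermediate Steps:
t(k, q) = -3 + k*q (t(k, q) = k*q - 3 = -3 + k*q)
z(l) = -3 + l**2 (z(l) = -3 + l*l = -3 + l**2)
I = 23 (I = (-3 + 5**2) - 1*(-1) = (-3 + 25) + 1 = 22 + 1 = 23)
J(H, u) = -1/9
(J(5, I) + 47)**2 = (-1/9 + 47)**2 = (422/9)**2 = 178084/81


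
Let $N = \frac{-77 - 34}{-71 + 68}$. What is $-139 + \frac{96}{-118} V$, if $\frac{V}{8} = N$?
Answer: $- \frac{22409}{59} \approx -379.81$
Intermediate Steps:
$N = 37$ ($N = - \frac{111}{-3} = \left(-111\right) \left(- \frac{1}{3}\right) = 37$)
$V = 296$ ($V = 8 \cdot 37 = 296$)
$-139 + \frac{96}{-118} V = -139 + \frac{96}{-118} \cdot 296 = -139 + 96 \left(- \frac{1}{118}\right) 296 = -139 - \frac{14208}{59} = - \frac{22409}{59}$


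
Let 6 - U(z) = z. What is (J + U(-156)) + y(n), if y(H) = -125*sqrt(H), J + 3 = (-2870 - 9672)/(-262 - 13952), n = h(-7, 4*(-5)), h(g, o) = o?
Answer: 1136284/7107 - 250*I*sqrt(5) ≈ 159.88 - 559.02*I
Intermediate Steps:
n = -20 (n = 4*(-5) = -20)
U(z) = 6 - z
J = -15050/7107 (J = -3 + (-2870 - 9672)/(-262 - 13952) = -3 - 12542/(-14214) = -3 - 12542*(-1/14214) = -3 + 6271/7107 = -15050/7107 ≈ -2.1176)
(J + U(-156)) + y(n) = (-15050/7107 + (6 - 1*(-156))) - 250*I*sqrt(5) = (-15050/7107 + (6 + 156)) - 250*I*sqrt(5) = (-15050/7107 + 162) - 250*I*sqrt(5) = 1136284/7107 - 250*I*sqrt(5)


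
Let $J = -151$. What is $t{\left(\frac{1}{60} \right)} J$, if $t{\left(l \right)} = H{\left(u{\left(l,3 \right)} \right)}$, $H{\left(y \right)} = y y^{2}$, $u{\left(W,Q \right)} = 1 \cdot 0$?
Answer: $0$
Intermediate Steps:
$u{\left(W,Q \right)} = 0$
$H{\left(y \right)} = y^{3}$
$t{\left(l \right)} = 0$ ($t{\left(l \right)} = 0^{3} = 0$)
$t{\left(\frac{1}{60} \right)} J = 0 \left(-151\right) = 0$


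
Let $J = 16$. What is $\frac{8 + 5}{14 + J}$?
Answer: $\frac{13}{30} \approx 0.43333$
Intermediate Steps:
$\frac{8 + 5}{14 + J} = \frac{8 + 5}{14 + 16} = \frac{13}{30}$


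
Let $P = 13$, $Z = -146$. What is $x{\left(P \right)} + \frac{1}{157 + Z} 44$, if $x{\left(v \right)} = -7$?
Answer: $-3$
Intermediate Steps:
$x{\left(P \right)} + \frac{1}{157 + Z} 44 = -7 + \frac{1}{157 - 146} \cdot 44 = -7 + \frac{1}{11} \cdot 44 = -7 + 4 = -3$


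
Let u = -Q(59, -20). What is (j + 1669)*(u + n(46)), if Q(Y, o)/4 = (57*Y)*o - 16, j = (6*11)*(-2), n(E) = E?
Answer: 413683550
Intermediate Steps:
j = -132 (j = 66*(-2) = -132)
Q(Y, o) = -64 + 228*Y*o (Q(Y, o) = 4*((57*Y)*o - 16) = 4*(57*Y*o - 16) = 4*(-16 + 57*Y*o) = -64 + 228*Y*o)
u = 269104 (u = -(-64 + 228*59*(-20)) = -(-64 - 269040) = -1*(-269104) = 269104)
(j + 1669)*(u + n(46)) = (-132 + 1669)*(269104 + 46) = 1537*269150 = 413683550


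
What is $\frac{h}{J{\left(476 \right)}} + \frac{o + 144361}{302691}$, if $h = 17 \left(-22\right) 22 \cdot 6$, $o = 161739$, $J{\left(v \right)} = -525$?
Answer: $\frac{5034650596}{52970925} \approx 95.046$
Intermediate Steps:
$h = -49368$ ($h = \left(-374\right) 132 = -49368$)
$\frac{h}{J{\left(476 \right)}} + \frac{o + 144361}{302691} = - \frac{49368}{-525} + \frac{161739 + 144361}{302691} = \left(-49368\right) \left(- \frac{1}{525}\right) + 306100 \cdot \frac{1}{302691} = \frac{16456}{175} + \frac{306100}{302691} = \frac{5034650596}{52970925}$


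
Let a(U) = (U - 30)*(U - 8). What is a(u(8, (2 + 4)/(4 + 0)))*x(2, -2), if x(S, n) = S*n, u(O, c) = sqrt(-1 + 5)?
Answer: -672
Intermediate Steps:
u(O, c) = 2 (u(O, c) = sqrt(4) = 2)
a(U) = (-30 + U)*(-8 + U)
a(u(8, (2 + 4)/(4 + 0)))*x(2, -2) = (240 + 2**2 - 38*2)*(2*(-2)) = (240 + 4 - 76)*(-4) = 168*(-4) = -672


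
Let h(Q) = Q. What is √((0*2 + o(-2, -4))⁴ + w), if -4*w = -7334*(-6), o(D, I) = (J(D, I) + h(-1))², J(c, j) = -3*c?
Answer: 2*√94906 ≈ 616.14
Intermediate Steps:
o(D, I) = (-1 - 3*D)² (o(D, I) = (-3*D - 1)² = (-1 - 3*D)²)
w = -11001 (w = -(-3667)*(-6)/2 = -¼*44004 = -11001)
√((0*2 + o(-2, -4))⁴ + w) = √((0*2 + (1 + 3*(-2))²)⁴ - 11001) = √((0 + (1 - 6)²)⁴ - 11001) = √((0 + (-5)²)⁴ - 11001) = √((0 + 25)⁴ - 11001) = √(25⁴ - 11001) = √(390625 - 11001) = √379624 = 2*√94906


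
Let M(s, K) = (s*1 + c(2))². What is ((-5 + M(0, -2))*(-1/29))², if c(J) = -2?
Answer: 1/841 ≈ 0.0011891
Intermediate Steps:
M(s, K) = (-2 + s)² (M(s, K) = (s*1 - 2)² = (s - 2)² = (-2 + s)²)
((-5 + M(0, -2))*(-1/29))² = ((-5 + (-2 + 0)²)*(-1/29))² = ((-5 + (-2)²)*(-1*1/29))² = ((-5 + 4)*(-1/29))² = (-1*(-1/29))² = (1/29)² = 1/841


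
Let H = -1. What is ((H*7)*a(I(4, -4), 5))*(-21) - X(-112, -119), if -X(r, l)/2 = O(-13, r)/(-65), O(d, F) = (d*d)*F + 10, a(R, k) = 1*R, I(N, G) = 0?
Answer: 37836/65 ≈ 582.09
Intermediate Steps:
a(R, k) = R
O(d, F) = 10 + F*d² (O(d, F) = d²*F + 10 = F*d² + 10 = 10 + F*d²)
X(r, l) = 4/13 + 26*r/5 (X(r, l) = -2*(10 + r*(-13)²)/(-65) = -2*(10 + r*169)*(-1)/65 = -2*(10 + 169*r)*(-1)/65 = -2*(-2/13 - 13*r/5) = 4/13 + 26*r/5)
((H*7)*a(I(4, -4), 5))*(-21) - X(-112, -119) = (-1*7*0)*(-21) - (4/13 + (26/5)*(-112)) = -7*0*(-21) - (4/13 - 2912/5) = 0*(-21) - 1*(-37836/65) = 0 + 37836/65 = 37836/65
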